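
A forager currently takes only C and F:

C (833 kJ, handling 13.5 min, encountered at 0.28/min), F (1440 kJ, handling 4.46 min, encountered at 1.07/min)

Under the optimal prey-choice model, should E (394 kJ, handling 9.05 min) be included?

Intake rate on the current diet: R = (0.28×833 + 1.07×1440) / (1 + 0.28×13.5 + 1.07×4.46) = 1774/9.552 = 185.7 kJ/min.
Profitability of E: 394/9.05 = 43.54 kJ/min.
43.54 < 185.7, so adding E would lower the average — exclude it.

No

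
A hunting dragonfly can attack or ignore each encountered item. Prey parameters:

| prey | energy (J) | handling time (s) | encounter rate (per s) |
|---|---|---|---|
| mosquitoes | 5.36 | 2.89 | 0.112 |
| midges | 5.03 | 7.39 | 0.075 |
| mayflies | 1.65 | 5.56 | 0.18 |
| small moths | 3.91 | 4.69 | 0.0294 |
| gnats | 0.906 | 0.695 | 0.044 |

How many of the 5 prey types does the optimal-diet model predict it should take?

E/h in descending order: mosquitoes 1.85, gnats 1.3, small moths 0.834, midges 0.681, mayflies 0.297 J/s. The optimal diet is the largest prefix of this list for which every included type satisfies E_i/h_i > R on the types above it.
Rate on top 1: 0.4535. gnats: 1.3 > 0.4535 → include.
Rate on top 2: 0.4727. small moths: 0.834 > 0.4727 → include.
Rate on top 3: 0.5061. midges: 0.681 > 0.5061 → include.
Rate on top 4: 0.5534. mayflies: 0.297 < 0.5534 → exclude; stop.
Optimal diet: mosquitoes, gnats, small moths, midges — 4 of 5 types.

4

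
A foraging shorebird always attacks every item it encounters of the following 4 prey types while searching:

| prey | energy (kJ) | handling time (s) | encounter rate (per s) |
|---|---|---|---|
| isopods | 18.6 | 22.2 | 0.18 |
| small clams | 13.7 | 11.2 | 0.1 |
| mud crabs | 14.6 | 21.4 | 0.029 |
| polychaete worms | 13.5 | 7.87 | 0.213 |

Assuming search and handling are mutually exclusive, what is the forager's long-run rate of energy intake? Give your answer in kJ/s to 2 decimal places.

0.95 kJ/s

R = Σλ_iE_i / (1 + Σλ_ih_i)
Numerator: 0.18×18.6 + 0.1×13.7 + 0.029×14.6 + 0.213×13.5 = 8.017
Denominator: 1 + 0.18×22.2 + 0.1×11.2 + 0.029×21.4 + 0.213×7.87 = 8.413
R = 8.017/8.413 = 0.9529 kJ/s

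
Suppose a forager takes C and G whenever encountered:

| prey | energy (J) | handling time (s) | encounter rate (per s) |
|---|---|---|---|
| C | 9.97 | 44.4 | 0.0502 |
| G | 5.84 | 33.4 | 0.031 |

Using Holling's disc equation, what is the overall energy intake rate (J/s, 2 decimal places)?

R = (0.0502×9.97 + 0.031×5.84) / (1 + 0.0502×44.4 + 0.031×33.4) = 0.6815/4.264 = 0.1598 J/s.

0.16 J/s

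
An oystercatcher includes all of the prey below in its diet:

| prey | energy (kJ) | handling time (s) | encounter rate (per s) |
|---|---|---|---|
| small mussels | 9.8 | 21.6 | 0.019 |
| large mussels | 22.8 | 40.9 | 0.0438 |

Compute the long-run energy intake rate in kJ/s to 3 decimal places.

R = (0.019×9.8 + 0.0438×22.8) / (1 + 0.019×21.6 + 0.0438×40.9) = 1.185/3.202 = 0.3701 kJ/s.

0.370 kJ/s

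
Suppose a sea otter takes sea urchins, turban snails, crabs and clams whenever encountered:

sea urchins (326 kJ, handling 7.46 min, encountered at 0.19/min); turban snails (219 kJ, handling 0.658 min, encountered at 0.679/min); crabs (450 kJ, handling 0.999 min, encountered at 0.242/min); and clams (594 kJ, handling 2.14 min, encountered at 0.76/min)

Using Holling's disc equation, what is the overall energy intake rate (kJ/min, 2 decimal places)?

162.92 kJ/min

R = Σλ_iE_i / (1 + Σλ_ih_i)
Numerator: 0.19×326 + 0.679×219 + 0.242×450 + 0.76×594 = 771
Denominator: 1 + 0.19×7.46 + 0.679×0.658 + 0.242×0.999 + 0.76×2.14 = 4.732
R = 771/4.732 = 162.9 kJ/min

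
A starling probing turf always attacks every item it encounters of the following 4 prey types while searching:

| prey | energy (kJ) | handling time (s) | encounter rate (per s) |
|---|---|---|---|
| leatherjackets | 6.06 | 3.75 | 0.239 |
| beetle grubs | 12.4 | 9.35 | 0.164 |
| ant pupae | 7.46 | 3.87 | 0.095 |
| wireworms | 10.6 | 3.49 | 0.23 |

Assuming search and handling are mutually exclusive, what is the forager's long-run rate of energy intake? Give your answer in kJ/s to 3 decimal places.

R = Σλ_iE_i / (1 + Σλ_ih_i)
Numerator: 0.239×6.06 + 0.164×12.4 + 0.095×7.46 + 0.23×10.6 = 6.629
Denominator: 1 + 0.239×3.75 + 0.164×9.35 + 0.095×3.87 + 0.23×3.49 = 4.6
R = 6.629/4.6 = 1.441 kJ/s

1.441 kJ/s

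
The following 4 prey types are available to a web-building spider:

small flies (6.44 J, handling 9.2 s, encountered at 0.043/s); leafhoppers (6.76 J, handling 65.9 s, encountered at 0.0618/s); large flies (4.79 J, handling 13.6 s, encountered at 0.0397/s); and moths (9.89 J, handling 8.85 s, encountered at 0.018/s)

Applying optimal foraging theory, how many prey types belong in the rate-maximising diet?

E/h in descending order: moths 1.12, small flies 0.7, large flies 0.352, leafhoppers 0.103 J/s. The optimal diet is the largest prefix of this list for which every included type satisfies E_i/h_i > R on the types above it.
Rate on top 1: 0.1536. small flies: 0.7 > 0.1536 → include.
Rate on top 2: 0.2926. large flies: 0.352 > 0.2926 → include.
Rate on top 3: 0.308. leafhoppers: 0.103 < 0.308 → exclude; stop.
Optimal diet: moths, small flies, large flies — 3 of 4 types.

3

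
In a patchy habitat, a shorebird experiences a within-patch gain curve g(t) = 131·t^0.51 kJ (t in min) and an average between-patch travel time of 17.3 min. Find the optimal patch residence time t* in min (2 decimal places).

18.01 min

Maximise g(t)/(T+t): set derivative to zero → g'(t)(T+t) = g(t).
g'(t) = 0.51·131·t^-0.49. Setting 0.51·131·t^-0.49 = 131·t^0.51/(17.3+t) gives 0.51(17.3+t) = t, so 0.49·t = 0.51×17.3.
t* = 0.51×17.3/0.49 = 18.01 min.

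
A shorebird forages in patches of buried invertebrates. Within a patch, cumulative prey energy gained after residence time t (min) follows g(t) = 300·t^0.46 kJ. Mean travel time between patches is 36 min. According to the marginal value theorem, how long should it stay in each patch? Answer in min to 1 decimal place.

30.7 min

By the marginal value theorem, leave when the instantaneous gain rate g'(t) equals the habitat-wide average g(t)/(T + t).
g'(t) = 0.46·300·t^-0.54. Setting 0.46·300·t^-0.54 = 300·t^0.46/(36+t) gives 0.46(36+t) = t, so 0.54·t = 0.46×36.
t* = 0.46×36/0.54 = 30.67 min.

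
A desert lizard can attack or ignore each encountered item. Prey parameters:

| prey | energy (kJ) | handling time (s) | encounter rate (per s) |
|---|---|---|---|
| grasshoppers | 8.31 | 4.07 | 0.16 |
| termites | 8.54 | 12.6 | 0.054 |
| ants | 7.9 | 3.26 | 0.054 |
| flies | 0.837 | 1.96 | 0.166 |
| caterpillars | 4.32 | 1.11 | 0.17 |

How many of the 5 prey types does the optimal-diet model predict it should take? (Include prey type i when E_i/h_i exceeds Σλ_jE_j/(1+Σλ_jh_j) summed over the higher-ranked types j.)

3

E/h in descending order: caterpillars 3.89, ants 2.42, grasshoppers 2.04, termites 0.678, flies 0.427 kJ/s. The optimal diet is the largest prefix of this list for which every included type satisfies E_i/h_i > R on the types above it.
Rate on top 1: 0.6178. ants: 2.42 > 0.6178 → include.
Rate on top 2: 0.8507. grasshoppers: 2.04 > 0.8507 → include.
Rate on top 3: 1.235. termites: 0.678 < 1.235 → exclude; stop.
Optimal diet: caterpillars, ants, grasshoppers — 3 of 5 types.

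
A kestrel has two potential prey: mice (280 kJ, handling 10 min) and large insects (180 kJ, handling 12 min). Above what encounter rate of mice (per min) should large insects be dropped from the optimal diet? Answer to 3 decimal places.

0.115 per min

At the threshold, the rate on mice alone equals the profitability of large insects: λ·280/(1 + λ·10) = 180/12 = 15.
Rearranging, λ(280 − 15×10) = 15, so λ = 15/130 = 0.1154 per min.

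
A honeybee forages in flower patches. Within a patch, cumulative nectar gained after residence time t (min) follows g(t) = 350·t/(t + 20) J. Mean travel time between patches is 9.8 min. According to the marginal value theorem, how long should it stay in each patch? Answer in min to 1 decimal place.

14.0 min

Optimal t* satisfies g'(t*) = g(t*)/(T + t*).
g'(t) = 350·20/(t + 20)². Setting 350·20/(t+20)² = 350t/[(t+20)(9.8+t)] gives 20(9.8+t) = t(t+20), so t² = 20×9.8 = 196.
t* = √196 = 14 min.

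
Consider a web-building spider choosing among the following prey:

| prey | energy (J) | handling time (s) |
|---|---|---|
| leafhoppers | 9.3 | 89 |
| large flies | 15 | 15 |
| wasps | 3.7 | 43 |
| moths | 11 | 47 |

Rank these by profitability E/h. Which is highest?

large flies

Profitability E/h (J/s): leafhoppers = 9.3/89 = 0.104, large flies = 15/15 = 1, wasps = 3.7/43 = 0.086, moths = 11/47 = 0.234.
Ranked: large flies > moths > leafhoppers > wasps.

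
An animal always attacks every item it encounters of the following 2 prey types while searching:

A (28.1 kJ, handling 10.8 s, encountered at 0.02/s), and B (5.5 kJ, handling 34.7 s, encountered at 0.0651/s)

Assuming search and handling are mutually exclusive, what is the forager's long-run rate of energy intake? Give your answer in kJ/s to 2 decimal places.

0.26 kJ/s

R = (0.02×28.1 + 0.0651×5.5) / (1 + 0.02×10.8 + 0.0651×34.7) = 0.9201/3.475 = 0.2648 kJ/s.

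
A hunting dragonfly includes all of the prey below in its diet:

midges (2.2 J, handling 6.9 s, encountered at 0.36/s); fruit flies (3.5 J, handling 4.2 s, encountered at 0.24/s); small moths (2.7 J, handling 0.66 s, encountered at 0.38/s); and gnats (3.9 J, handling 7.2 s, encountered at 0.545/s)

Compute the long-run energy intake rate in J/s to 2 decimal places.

0.55 J/s

Energy encountered per unit search time: 0.36×2.2 + 0.24×3.5 + 0.38×2.7 + 0.545×3.9 = 4.784 J/s.
Handling time per unit search time: 0.36×6.9 + 0.24×4.2 + 0.38×0.66 + 0.545×7.2 = 7.667.
Rate = 4.784/(1 + 7.667) = 0.5519 J/s.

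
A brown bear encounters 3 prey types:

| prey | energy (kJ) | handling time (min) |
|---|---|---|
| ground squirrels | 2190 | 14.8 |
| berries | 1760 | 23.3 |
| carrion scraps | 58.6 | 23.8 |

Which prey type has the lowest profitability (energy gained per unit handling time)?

carrion scraps

Profitability E/h (kJ/min): ground squirrels = 2190/14.8 = 148, berries = 1760/23.3 = 75.5, carrion scraps = 58.6/23.8 = 2.46.
Ranked: ground squirrels > berries > carrion scraps.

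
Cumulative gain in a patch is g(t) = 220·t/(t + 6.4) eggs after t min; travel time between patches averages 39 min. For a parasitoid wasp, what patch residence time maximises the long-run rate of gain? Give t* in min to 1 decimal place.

15.8 min

Optimal t* satisfies g'(t*) = g(t*)/(T + t*).
g'(t) = 220·6.4/(t + 6.4)². Setting 220·6.4/(t+6.4)² = 220t/[(t+6.4)(39+t)] gives 6.4(39+t) = t(t+6.4), so t² = 6.4×39 = 249.6.
t* = √249.6 = 15.8 min.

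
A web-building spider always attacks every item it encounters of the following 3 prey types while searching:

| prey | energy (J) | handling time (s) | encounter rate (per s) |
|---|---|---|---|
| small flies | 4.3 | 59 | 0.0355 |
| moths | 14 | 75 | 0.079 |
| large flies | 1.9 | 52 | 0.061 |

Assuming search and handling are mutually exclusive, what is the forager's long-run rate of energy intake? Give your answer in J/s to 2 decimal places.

0.11 J/s

Energy encountered per unit search time: 0.0355×4.3 + 0.079×14 + 0.061×1.9 = 1.375 J/s.
Handling time per unit search time: 0.0355×59 + 0.079×75 + 0.061×52 = 11.19.
Rate = 1.375/(1 + 11.19) = 0.1127 J/s.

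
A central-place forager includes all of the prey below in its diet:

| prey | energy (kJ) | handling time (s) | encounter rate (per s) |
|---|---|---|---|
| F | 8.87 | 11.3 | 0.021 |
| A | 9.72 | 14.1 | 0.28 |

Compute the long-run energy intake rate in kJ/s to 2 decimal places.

0.56 kJ/s

R = (0.021×8.87 + 0.28×9.72) / (1 + 0.021×11.3 + 0.28×14.1) = 2.908/5.185 = 0.5608 kJ/s.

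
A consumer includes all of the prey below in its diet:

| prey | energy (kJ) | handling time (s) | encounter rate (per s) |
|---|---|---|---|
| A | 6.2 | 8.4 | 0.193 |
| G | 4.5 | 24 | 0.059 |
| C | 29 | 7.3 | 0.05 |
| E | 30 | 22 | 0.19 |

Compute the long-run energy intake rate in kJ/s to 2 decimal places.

1.00 kJ/s

R = (0.193×6.2 + 0.059×4.5 + 0.05×29 + 0.19×30) / (1 + 0.193×8.4 + 0.059×24 + 0.05×7.3 + 0.19×22) = 8.612/8.582 = 1.003 kJ/s.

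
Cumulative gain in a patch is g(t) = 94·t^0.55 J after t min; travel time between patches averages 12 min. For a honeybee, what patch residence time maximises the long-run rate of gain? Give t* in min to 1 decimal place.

14.7 min

Optimal t* satisfies g'(t*) = g(t*)/(T + t*).
g'(t) = 0.55·94·t^-0.45. Setting 0.55·94·t^-0.45 = 94·t^0.55/(12+t) gives 0.55(12+t) = t, so 0.45·t = 0.55×12.
t* = 0.55×12/0.45 = 14.67 min.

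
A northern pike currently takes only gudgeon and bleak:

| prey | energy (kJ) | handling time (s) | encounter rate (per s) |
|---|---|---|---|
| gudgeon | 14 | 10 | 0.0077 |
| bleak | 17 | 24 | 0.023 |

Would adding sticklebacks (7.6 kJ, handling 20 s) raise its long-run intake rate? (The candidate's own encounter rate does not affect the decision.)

Yes

Intake rate on the current diet: R = (0.0077×14 + 0.023×17) / (1 + 0.0077×10 + 0.023×24) = 0.4988/1.629 = 0.3062 kJ/s.
sticklebacks: E/h = 7.6/20 = 0.38 kJ/s.
Since 0.38 > R, including sticklebacks increases the long-run rate.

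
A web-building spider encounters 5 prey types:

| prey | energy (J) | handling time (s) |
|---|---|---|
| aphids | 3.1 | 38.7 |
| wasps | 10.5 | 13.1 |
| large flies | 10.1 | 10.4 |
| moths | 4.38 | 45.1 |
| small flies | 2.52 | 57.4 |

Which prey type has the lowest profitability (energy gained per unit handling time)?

In descending order of E/h:
large flies: 10.1/10.4 = 0.971 J/s
wasps: 10.5/13.1 = 0.802 J/s
moths: 4.38/45.1 = 0.0971 J/s
aphids: 3.1/38.7 = 0.0801 J/s
small flies: 2.52/57.4 = 0.0439 J/s

small flies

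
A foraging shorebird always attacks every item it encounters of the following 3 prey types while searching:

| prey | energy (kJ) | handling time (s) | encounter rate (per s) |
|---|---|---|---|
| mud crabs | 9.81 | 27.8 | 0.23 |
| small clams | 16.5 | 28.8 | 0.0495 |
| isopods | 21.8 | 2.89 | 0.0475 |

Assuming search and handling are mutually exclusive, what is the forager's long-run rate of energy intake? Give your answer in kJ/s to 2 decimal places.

0.46 kJ/s

Energy encountered per unit search time: 0.23×9.81 + 0.0495×16.5 + 0.0475×21.8 = 4.109 kJ/s.
Handling time per unit search time: 0.23×27.8 + 0.0495×28.8 + 0.0475×2.89 = 7.957.
Rate = 4.109/(1 + 7.957) = 0.4587 kJ/s.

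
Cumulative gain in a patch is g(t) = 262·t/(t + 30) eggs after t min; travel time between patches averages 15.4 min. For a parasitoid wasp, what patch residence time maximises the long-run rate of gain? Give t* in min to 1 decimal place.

Optimal t* satisfies g'(t*) = g(t*)/(T + t*).
g'(t) = 262·30/(t + 30)². Setting 262·30/(t+30)² = 262t/[(t+30)(15.4+t)] gives 30(15.4+t) = t(t+30), so t² = 30×15.4 = 462.
t* = √462 = 21.49 min.

21.5 min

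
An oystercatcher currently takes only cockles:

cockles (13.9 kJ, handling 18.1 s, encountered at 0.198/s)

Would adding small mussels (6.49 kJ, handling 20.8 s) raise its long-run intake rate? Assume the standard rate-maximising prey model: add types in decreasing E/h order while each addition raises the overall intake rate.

No

Current rate: (0.198×13.9)/(1 + 0.198×18.1) = 0.6004 kJ/s.
Profitability of small mussels: 6.49/20.8 = 0.312 kJ/s.
0.312 < 0.6004, so adding small mussels would lower the average — exclude it.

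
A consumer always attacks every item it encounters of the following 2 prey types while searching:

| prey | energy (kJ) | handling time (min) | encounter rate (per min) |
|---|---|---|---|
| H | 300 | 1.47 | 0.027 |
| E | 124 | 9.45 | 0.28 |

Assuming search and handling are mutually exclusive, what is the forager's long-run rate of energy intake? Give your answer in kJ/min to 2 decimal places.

11.62 kJ/min

Energy encountered per unit search time: 0.027×300 + 0.28×124 = 42.82 kJ/min.
Handling time per unit search time: 0.027×1.47 + 0.28×9.45 = 2.686.
Rate = 42.82/(1 + 2.686) = 11.62 kJ/min.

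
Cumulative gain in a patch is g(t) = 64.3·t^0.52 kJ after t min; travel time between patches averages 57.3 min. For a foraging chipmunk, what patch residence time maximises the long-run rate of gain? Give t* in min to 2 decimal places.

By the marginal value theorem, leave when the instantaneous gain rate g'(t) equals the habitat-wide average g(t)/(T + t).
g'(t) = 0.52·64.3·t^-0.48. Setting 0.52·64.3·t^-0.48 = 64.3·t^0.52/(57.3+t) gives 0.52(57.3+t) = t, so 0.48·t = 0.52×57.3.
t* = 0.52×57.3/0.48 = 62.08 min.

62.08 min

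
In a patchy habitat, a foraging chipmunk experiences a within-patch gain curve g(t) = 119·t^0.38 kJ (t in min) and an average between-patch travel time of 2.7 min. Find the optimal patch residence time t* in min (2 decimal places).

Maximise g(t)/(T+t): set derivative to zero → g'(t)(T+t) = g(t).
g'(t) = 0.38·119·t^-0.62. Setting 0.38·119·t^-0.62 = 119·t^0.38/(2.7+t) gives 0.38(2.7+t) = t, so 0.62·t = 0.38×2.7.
t* = 0.38×2.7/0.62 = 1.655 min.

1.65 min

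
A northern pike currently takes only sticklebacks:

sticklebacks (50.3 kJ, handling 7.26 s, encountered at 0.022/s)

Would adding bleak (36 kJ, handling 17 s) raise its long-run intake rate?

Yes

Current rate: (0.022×50.3)/(1 + 0.022×7.26) = 0.9542 kJ/s.
bleak: E/h = 36/17 = 2.118 kJ/s.
2.118 > 0.9542, so adding bleak raises the average — include it.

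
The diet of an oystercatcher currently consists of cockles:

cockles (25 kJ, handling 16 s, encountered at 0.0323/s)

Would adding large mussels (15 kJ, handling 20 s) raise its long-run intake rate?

Yes

Intake rate on the current diet: R = (0.0323×25) / (1 + 0.0323×16) = 0.8075/1.517 = 0.5324 kJ/s.
large mussels: E/h = 15/20 = 0.75 kJ/s.
0.75 > 0.5324, so adding large mussels raises the average — include it.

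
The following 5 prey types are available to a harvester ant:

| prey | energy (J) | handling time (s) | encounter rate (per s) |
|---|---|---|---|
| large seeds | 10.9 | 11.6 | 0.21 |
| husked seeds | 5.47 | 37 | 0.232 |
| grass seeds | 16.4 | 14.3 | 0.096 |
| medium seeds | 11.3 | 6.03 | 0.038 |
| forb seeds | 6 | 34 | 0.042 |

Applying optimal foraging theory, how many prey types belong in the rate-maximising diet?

E/h in descending order: medium seeds 1.87, grass seeds 1.15, large seeds 0.94, forb seeds 0.176, husked seeds 0.148 J/s. The optimal diet is the largest prefix of this list for which every included type satisfies E_i/h_i > R on the types above it.
Rate on top 1: 0.3493. grass seeds: 1.15 > 0.3493 → include.
Rate on top 2: 0.7701. large seeds: 0.94 > 0.7701 → include.
Rate on top 3: 0.8521. forb seeds: 0.176 < 0.8521 → exclude; stop.
Optimal diet: medium seeds, grass seeds, large seeds — 3 of 5 types.

3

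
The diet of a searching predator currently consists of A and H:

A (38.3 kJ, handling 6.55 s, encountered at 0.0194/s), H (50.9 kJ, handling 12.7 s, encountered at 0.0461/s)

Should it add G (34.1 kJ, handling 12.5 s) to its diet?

Yes

On A and H alone, R = ΣλE/(1+Σλh) = 3.09/1.713 = 1.804 kJ/s.
G: E/h = 34.1/12.5 = 2.728 kJ/s.
Since 2.728 > R, including G increases the long-run rate.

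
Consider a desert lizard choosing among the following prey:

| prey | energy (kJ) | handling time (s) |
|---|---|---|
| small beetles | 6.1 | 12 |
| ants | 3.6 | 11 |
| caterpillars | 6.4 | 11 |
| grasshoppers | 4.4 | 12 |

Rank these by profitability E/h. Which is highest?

In descending order of E/h:
caterpillars: 6.4/11 = 0.582 kJ/s
small beetles: 6.1/12 = 0.508 kJ/s
grasshoppers: 4.4/12 = 0.367 kJ/s
ants: 3.6/11 = 0.327 kJ/s

caterpillars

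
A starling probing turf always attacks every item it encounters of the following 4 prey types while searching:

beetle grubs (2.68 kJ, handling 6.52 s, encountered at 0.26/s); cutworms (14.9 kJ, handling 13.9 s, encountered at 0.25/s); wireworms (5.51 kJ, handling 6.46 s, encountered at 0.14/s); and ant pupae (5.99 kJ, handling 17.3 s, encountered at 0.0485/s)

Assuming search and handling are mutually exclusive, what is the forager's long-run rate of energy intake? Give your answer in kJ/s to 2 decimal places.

0.69 kJ/s

R = Σλ_iE_i / (1 + Σλ_ih_i)
Numerator: 0.26×2.68 + 0.25×14.9 + 0.14×5.51 + 0.0485×5.99 = 5.484
Denominator: 1 + 0.26×6.52 + 0.25×13.9 + 0.14×6.46 + 0.0485×17.3 = 7.914
R = 5.484/7.914 = 0.6929 kJ/s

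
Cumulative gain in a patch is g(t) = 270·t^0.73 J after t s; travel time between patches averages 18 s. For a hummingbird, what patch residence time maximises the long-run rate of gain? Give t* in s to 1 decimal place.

48.7 s

By the marginal value theorem, leave when the instantaneous gain rate g'(t) equals the habitat-wide average g(t)/(T + t).
g'(t) = 0.73·270·t^-0.27. Setting 0.73·270·t^-0.27 = 270·t^0.73/(18+t) gives 0.73(18+t) = t, so 0.27·t = 0.73×18.
t* = 0.73×18/0.27 = 48.67 s.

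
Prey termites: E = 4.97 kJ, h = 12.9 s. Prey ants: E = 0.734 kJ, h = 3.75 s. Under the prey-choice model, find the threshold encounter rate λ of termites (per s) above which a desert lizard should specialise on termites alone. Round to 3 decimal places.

Drop ants once their profitability E₂/h₂ falls below the rate achievable on termites alone: E₂/h₂ = λE₁/(1 + λh₁).
Solve for λ: λE₁h₂ = E₂(1 + λh₁) → λ(E₁h₂ − E₂h₁) = E₂ → λ = E₂/(E₁h₂ − E₂h₁).
λ = 0.734/(4.97×3.75 − 0.734×12.9) = 0.734/9.169 = 0.08005 per s.

0.080 per s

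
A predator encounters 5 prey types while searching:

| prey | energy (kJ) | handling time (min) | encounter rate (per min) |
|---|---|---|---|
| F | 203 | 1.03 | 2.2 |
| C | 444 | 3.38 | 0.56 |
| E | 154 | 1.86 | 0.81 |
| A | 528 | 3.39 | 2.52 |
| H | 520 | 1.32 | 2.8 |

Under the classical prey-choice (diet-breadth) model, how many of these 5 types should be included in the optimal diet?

Profitabilities (E/h, kJ/min): H 394, F 197, A 156, C 131, E 82.8. Add prey in this order while the next type's profitability exceeds the intake rate on those already taken.
Rate on top 1: 310.1. F: 197 < 310.1 → exclude; stop.
Optimal diet: H — 1 of 5 types.

1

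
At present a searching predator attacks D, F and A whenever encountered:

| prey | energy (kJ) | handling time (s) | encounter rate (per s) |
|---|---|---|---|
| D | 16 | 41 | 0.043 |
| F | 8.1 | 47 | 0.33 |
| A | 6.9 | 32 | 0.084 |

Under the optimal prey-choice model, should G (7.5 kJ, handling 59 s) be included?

Current rate: (0.043×16 + 0.33×8.1 + 0.084×6.9)/(1 + 0.043×41 + 0.33×47 + 0.084×32) = 0.188 kJ/s.
G: E/h = 7.5/59 = 0.1271 kJ/s.
0.1271 < 0.188, so adding G would lower the average — exclude it.

No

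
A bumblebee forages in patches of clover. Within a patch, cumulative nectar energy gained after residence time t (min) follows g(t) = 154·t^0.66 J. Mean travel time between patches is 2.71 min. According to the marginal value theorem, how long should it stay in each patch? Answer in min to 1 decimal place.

5.3 min

Maximise g(t)/(T+t): set derivative to zero → g'(t)(T+t) = g(t).
g'(t) = 0.66·154·t^-0.34. Setting 0.66·154·t^-0.34 = 154·t^0.66/(2.71+t) gives 0.66(2.71+t) = t, so 0.34·t = 0.66×2.71.
t* = 0.66×2.71/0.34 = 5.261 min.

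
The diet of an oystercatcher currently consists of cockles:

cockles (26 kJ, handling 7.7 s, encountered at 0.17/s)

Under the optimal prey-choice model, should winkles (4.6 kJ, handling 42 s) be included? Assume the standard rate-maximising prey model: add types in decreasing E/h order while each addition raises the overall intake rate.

No

Current rate: (0.17×26)/(1 + 0.17×7.7) = 1.914 kJ/s.
winkles: E/h = 4.6/42 = 0.1095 kJ/s.
0.1095 < 1.914, so adding winkles would lower the average — exclude it.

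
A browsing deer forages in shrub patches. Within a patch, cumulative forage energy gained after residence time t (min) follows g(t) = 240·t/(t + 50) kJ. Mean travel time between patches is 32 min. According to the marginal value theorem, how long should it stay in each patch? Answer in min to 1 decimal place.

40.0 min

Maximise g(t)/(T+t): set derivative to zero → g'(t)(T+t) = g(t).
g'(t) = 240·50/(t + 50)². Setting 240·50/(t+50)² = 240t/[(t+50)(32+t)] gives 50(32+t) = t(t+50), so t² = 50×32 = 1600.
t* = √1600 = 40 min.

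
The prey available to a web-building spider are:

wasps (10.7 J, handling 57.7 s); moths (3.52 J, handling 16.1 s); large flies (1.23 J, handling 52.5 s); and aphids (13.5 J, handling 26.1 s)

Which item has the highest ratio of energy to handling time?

Profitability E/h (J/s): wasps = 10.7/57.7 = 0.185, moths = 3.52/16.1 = 0.219, large flies = 1.23/52.5 = 0.0234, aphids = 13.5/26.1 = 0.517.
Ranked: aphids > moths > wasps > large flies.

aphids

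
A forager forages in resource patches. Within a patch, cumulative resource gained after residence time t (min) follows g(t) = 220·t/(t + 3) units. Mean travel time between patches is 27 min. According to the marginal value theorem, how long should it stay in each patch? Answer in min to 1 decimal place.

By the marginal value theorem, leave when the instantaneous gain rate g'(t) equals the habitat-wide average g(t)/(T + t).
g'(t) = 220·3/(t + 3)². Setting 220·3/(t+3)² = 220t/[(t+3)(27+t)] gives 3(27+t) = t(t+3), so t² = 3×27 = 81.
t* = √81 = 9 min.

9.0 min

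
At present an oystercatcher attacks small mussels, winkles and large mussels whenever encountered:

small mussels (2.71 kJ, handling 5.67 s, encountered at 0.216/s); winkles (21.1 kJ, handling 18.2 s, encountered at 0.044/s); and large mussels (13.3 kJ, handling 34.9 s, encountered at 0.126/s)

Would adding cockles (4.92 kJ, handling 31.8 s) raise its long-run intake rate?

Intake rate on the current diet: R = (0.216×2.71 + 0.044×21.1 + 0.126×13.3) / (1 + 0.216×5.67 + 0.044×18.2 + 0.126×34.9) = 3.19/7.423 = 0.4297 kJ/s.
Profitability of cockles: 4.92/31.8 = 0.1547 kJ/s.
0.1547 < 0.4297, so adding cockles would lower the average — exclude it.

No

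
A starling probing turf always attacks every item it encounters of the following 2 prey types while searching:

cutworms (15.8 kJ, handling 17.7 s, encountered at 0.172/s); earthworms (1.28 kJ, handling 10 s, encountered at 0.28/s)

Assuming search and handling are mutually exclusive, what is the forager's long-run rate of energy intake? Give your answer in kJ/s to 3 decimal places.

0.449 kJ/s

R = (0.172×15.8 + 0.28×1.28) / (1 + 0.172×17.7 + 0.28×10) = 3.076/6.844 = 0.4494 kJ/s.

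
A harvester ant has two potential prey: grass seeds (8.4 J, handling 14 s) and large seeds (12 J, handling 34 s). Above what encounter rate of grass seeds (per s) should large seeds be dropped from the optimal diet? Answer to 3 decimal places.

0.102 per s

At the threshold, the rate on grass seeds alone equals the profitability of large seeds: λ·8.4/(1 + λ·14) = 12/34 = 0.3529.
Rearranging, λ(8.4 − 0.3529×14) = 0.3529, so λ = 0.3529/3.459 = 0.102 per s.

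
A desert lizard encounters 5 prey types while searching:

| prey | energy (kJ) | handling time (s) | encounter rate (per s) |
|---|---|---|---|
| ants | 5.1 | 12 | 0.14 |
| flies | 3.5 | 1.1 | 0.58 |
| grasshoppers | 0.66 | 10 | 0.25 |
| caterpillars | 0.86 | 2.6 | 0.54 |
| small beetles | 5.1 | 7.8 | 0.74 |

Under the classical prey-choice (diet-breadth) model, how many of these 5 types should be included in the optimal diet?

1

Profitabilities (E/h, kJ/s): flies 3.18, small beetles 0.654, ants 0.425, caterpillars 0.331, grasshoppers 0.066. Add prey in this order while the next type's profitability exceeds the intake rate on those already taken.
Rate on top 1: 1.239. small beetles: 0.654 < 1.239 → exclude; stop.
Optimal diet: flies — 1 of 5 types.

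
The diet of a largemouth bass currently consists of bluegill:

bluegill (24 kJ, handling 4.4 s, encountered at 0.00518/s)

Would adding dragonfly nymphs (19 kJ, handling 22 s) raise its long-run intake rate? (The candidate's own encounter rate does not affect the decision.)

On bluegill alone, R = ΣλE/(1+Σλh) = 0.1243/1.023 = 0.1215 kJ/s.
Profitability of dragonfly nymphs: 19/22 = 0.8636 kJ/s.
Since 0.8636 > R, including dragonfly nymphs increases the long-run rate.

Yes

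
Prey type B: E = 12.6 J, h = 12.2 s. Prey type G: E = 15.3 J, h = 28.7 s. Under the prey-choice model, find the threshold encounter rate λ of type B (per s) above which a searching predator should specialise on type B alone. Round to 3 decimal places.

0.087 per s

At the threshold, the rate on type B alone equals the profitability of type G: λ·12.6/(1 + λ·12.2) = 15.3/28.7 = 0.5331.
Rearranging, λ(12.6 − 0.5331×12.2) = 0.5331, so λ = 0.5331/6.096 = 0.08745 per s.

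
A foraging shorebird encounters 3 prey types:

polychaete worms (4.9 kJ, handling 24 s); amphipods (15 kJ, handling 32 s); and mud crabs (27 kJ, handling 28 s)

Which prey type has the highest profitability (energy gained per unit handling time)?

In descending order of E/h:
mud crabs: 27/28 = 0.964 kJ/s
amphipods: 15/32 = 0.469 kJ/s
polychaete worms: 4.9/24 = 0.204 kJ/s

mud crabs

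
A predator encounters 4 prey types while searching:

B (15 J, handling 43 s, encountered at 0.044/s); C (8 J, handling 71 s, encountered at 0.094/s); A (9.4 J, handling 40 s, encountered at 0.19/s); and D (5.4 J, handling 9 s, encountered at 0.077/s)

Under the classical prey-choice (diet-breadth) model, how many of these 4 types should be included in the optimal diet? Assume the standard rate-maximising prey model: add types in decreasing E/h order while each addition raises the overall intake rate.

Profitabilities (E/h, J/s): D 0.6, B 0.349, A 0.235, C 0.113. Add prey in this order while the next type's profitability exceeds the intake rate on those already taken.
Rate on top 1: 0.2456. B: 0.349 > 0.2456 → include.
Rate on top 2: 0.3001. A: 0.235 < 0.3001 → exclude; stop.
Optimal diet: D, B — 2 of 4 types.

2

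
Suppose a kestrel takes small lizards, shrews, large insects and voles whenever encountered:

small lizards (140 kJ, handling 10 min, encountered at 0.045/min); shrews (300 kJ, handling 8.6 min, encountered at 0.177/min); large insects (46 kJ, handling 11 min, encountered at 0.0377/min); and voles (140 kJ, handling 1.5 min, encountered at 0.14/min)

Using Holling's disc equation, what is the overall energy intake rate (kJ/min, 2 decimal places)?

Energy encountered per unit search time: 0.045×140 + 0.177×300 + 0.0377×46 + 0.14×140 = 80.73 kJ/min.
Handling time per unit search time: 0.045×10 + 0.177×8.6 + 0.0377×11 + 0.14×1.5 = 2.597.
Rate = 80.73/(1 + 2.597) = 22.45 kJ/min.

22.45 kJ/min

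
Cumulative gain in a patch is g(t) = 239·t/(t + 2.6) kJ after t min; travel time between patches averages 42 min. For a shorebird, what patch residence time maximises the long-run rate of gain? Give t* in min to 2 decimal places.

Maximise g(t)/(T+t): set derivative to zero → g'(t)(T+t) = g(t).
g'(t) = 239·2.6/(t + 2.6)². Setting 239·2.6/(t+2.6)² = 239t/[(t+2.6)(42+t)] gives 2.6(42+t) = t(t+2.6), so t² = 2.6×42 = 109.2.
t* = √109.2 = 10.45 min.

10.45 min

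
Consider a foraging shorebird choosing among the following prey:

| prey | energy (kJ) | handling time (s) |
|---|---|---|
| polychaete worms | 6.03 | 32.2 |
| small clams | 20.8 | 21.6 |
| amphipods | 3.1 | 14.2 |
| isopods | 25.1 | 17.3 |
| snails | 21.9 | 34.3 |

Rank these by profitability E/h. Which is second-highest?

small clams

Profitability E/h (kJ/s): polychaete worms = 6.03/32.2 = 0.187, small clams = 20.8/21.6 = 0.963, amphipods = 3.1/14.2 = 0.218, isopods = 25.1/17.3 = 1.45, snails = 21.9/34.3 = 0.638.
Ranked: isopods > small clams > snails > amphipods > polychaete worms.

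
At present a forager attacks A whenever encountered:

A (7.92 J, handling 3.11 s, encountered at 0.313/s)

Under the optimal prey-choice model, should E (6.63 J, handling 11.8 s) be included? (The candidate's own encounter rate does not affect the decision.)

No

On A alone, R = ΣλE/(1+Σλh) = 2.479/1.973 = 1.256 J/s.
E: E/h = 6.63/11.8 = 0.5619 J/s.
Since 0.5619 < R, time spent handling E is better spent searching.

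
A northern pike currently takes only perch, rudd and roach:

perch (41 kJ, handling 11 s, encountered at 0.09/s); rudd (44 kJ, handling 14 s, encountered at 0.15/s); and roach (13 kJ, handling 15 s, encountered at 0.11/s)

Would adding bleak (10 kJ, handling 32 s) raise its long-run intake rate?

No

Intake rate on the current diet: R = (0.09×41 + 0.15×44 + 0.11×13) / (1 + 0.09×11 + 0.15×14 + 0.11×15) = 11.72/5.74 = 2.042 kJ/s.
Profitability of bleak: 10/32 = 0.3125 kJ/s.
0.3125 < 2.042, so adding bleak would lower the average — exclude it.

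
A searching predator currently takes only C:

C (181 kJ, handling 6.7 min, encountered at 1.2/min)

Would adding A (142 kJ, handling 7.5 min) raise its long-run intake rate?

No

Current rate: (1.2×181)/(1 + 1.2×6.7) = 24.03 kJ/min.
Profitability of A: 142/7.5 = 18.93 kJ/min.
18.93 < 24.03, so adding A would lower the average — exclude it.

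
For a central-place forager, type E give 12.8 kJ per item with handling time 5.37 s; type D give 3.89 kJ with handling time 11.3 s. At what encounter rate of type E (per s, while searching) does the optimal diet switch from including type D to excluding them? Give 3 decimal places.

Drop type D once their profitability E₂/h₂ falls below the rate achievable on type E alone: E₂/h₂ = λE₁/(1 + λh₁).
Solve for λ: λE₁h₂ = E₂(1 + λh₁) → λ(E₁h₂ − E₂h₁) = E₂ → λ = E₂/(E₁h₂ − E₂h₁).
λ = 3.89/(12.8×11.3 − 3.89×5.37) = 3.89/123.8 = 0.03143 per s.

0.031 per s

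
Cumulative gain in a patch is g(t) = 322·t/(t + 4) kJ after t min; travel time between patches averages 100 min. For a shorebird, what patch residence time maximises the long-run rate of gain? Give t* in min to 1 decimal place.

Maximise g(t)/(T+t): set derivative to zero → g'(t)(T+t) = g(t).
g'(t) = 322·4/(t + 4)². Setting 322·4/(t+4)² = 322t/[(t+4)(100+t)] gives 4(100+t) = t(t+4), so t² = 4×100 = 400.
t* = √400 = 20 min.

20.0 min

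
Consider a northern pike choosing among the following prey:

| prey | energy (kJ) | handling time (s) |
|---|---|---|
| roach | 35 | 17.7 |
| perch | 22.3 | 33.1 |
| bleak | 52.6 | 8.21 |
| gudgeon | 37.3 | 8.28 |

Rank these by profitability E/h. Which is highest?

Profitability E/h (kJ/s): roach = 35/17.7 = 1.98, perch = 22.3/33.1 = 0.674, bleak = 52.6/8.21 = 6.41, gudgeon = 37.3/8.28 = 4.5.
Ranked: bleak > gudgeon > roach > perch.

bleak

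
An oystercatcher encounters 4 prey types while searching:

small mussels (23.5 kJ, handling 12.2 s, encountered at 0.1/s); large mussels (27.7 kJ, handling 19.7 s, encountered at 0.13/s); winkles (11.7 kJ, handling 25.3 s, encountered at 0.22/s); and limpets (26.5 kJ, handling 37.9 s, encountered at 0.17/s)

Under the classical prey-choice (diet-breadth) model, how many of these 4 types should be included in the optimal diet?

Rank by E/h (kJ/s): small mussels 1.93, large mussels 1.41, limpets 0.699, winkles 0.462. Include each in turn until the next type's E/h falls below the running intake rate.
Rate on top 1: 1.059. large mussels: 1.41 > 1.059 → include.
Rate on top 2: 1.245. limpets: 0.699 < 1.245 → exclude; stop.
Optimal diet: small mussels, large mussels — 2 of 4 types.

2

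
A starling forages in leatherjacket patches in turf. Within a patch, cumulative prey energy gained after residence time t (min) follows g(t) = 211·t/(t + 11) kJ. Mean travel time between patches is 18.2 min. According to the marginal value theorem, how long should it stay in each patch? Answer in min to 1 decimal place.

14.1 min

Optimal t* satisfies g'(t*) = g(t*)/(T + t*).
g'(t) = 211·11/(t + 11)². Setting 211·11/(t+11)² = 211t/[(t+11)(18.2+t)] gives 11(18.2+t) = t(t+11), so t² = 11×18.2 = 200.2.
t* = √200.2 = 14.15 min.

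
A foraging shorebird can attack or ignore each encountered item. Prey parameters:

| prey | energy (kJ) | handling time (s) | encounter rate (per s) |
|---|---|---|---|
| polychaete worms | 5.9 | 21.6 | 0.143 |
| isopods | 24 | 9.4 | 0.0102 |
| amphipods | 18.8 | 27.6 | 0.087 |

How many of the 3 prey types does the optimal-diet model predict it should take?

Profitabilities (E/h, kJ/s): isopods 2.55, amphipods 0.681, polychaete worms 0.273. Add prey in this order while the next type's profitability exceeds the intake rate on those already taken.
Rate on top 1: 0.2234. amphipods: 0.681 > 0.2234 → include.
Rate on top 2: 0.5377. polychaete worms: 0.273 < 0.5377 → exclude; stop.
Optimal diet: isopods, amphipods — 2 of 3 types.

2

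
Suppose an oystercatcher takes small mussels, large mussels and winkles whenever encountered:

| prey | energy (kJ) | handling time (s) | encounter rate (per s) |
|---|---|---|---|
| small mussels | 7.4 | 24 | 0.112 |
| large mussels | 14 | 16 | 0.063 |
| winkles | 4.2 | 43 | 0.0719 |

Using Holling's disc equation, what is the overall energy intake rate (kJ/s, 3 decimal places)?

0.258 kJ/s

R = Σλ_iE_i / (1 + Σλ_ih_i)
Numerator: 0.112×7.4 + 0.063×14 + 0.0719×4.2 = 2.013
Denominator: 1 + 0.112×24 + 0.063×16 + 0.0719×43 = 7.788
R = 2.013/7.788 = 0.2585 kJ/s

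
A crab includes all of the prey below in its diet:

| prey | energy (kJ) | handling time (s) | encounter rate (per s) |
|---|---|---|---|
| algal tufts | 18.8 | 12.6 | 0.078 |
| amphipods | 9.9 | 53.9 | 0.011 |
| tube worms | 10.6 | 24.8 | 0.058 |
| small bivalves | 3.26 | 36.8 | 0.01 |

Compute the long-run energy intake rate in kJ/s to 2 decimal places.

Energy encountered per unit search time: 0.078×18.8 + 0.011×9.9 + 0.058×10.6 + 0.01×3.26 = 2.223 kJ/s.
Handling time per unit search time: 0.078×12.6 + 0.011×53.9 + 0.058×24.8 + 0.01×36.8 = 3.382.
Rate = 2.223/(1 + 3.382) = 0.5072 kJ/s.

0.51 kJ/s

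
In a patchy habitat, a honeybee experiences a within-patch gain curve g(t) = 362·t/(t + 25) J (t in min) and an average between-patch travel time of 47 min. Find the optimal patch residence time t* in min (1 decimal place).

Maximise g(t)/(T+t): set derivative to zero → g'(t)(T+t) = g(t).
g'(t) = 362·25/(t + 25)². Setting 362·25/(t+25)² = 362t/[(t+25)(47+t)] gives 25(47+t) = t(t+25), so t² = 25×47 = 1175.
t* = √1175 = 34.28 min.

34.3 min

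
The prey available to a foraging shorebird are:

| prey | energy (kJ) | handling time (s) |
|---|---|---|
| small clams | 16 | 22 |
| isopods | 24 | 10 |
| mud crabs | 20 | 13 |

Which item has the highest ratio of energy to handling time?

isopods

In descending order of E/h:
isopods: 24/10 = 2.4 kJ/s
mud crabs: 20/13 = 1.54 kJ/s
small clams: 16/22 = 0.727 kJ/s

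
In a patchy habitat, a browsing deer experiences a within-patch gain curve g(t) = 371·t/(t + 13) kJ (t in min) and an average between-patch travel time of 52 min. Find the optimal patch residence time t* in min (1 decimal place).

26.0 min

Maximise g(t)/(T+t): set derivative to zero → g'(t)(T+t) = g(t).
g'(t) = 371·13/(t + 13)². Setting 371·13/(t+13)² = 371t/[(t+13)(52+t)] gives 13(52+t) = t(t+13), so t² = 13×52 = 676.
t* = √676 = 26 min.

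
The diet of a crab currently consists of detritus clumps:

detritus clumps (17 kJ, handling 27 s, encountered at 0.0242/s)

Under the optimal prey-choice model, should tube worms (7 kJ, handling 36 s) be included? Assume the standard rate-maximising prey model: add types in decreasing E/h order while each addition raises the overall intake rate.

On detritus clumps alone, R = ΣλE/(1+Σλh) = 0.4114/1.653 = 0.2488 kJ/s.
Profitability of tube worms: 7/36 = 0.1944 kJ/s.
Since 0.1944 < R, time spent handling tube worms is better spent searching.

No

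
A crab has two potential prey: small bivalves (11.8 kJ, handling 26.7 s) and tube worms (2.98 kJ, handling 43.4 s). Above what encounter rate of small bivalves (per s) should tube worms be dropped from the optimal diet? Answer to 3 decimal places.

0.007 per s

The zero-one rule: include tube worms iff E₂/h₂ > λE₁/(1+λh₁). Equality gives the switch point.
λE₁h₂ = E₂ + λE₂h₁ ⇒ λ = E₂/(E₁h₂ − E₂h₁) = 2.98/(512.1 − 79.57) = 0.006889 per s.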